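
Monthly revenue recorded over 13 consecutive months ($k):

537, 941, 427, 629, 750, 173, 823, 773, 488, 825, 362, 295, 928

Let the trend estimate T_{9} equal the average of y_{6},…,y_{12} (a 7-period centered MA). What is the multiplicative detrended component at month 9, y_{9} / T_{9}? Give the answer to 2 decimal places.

0.91

Trend T_9 = (173 + 823 + 773 + 488 + 825 + 362 + 295) / 7 = 3739/7 = 534.1429
Ratio to trend: 488 / 534.1429 = 0.91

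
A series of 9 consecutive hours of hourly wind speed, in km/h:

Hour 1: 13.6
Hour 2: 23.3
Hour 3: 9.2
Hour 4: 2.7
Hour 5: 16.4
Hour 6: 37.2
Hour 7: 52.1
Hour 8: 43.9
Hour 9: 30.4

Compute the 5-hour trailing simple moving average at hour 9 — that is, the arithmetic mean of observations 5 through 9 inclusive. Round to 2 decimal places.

36.00

Sum of periods 5–9: 16.4 + 37.2 + 52.1 + 43.9 + 30.4 = 180.0
Divide by 5: 180.0 / 5 = 36.00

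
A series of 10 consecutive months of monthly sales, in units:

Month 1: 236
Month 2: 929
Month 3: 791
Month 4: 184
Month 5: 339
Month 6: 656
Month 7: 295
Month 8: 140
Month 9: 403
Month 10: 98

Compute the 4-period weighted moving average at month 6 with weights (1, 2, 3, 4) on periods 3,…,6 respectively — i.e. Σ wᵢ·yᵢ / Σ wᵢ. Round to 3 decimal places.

Weighted sum: 1·791 + 2·184 + 3·339 + 4·656 = 791 + 368 + 1017 + 2624 = 4800
Weight total: 1 + 2 + 3 + 4 = 10
WMA = 4800 / 10 = 480.000

480.000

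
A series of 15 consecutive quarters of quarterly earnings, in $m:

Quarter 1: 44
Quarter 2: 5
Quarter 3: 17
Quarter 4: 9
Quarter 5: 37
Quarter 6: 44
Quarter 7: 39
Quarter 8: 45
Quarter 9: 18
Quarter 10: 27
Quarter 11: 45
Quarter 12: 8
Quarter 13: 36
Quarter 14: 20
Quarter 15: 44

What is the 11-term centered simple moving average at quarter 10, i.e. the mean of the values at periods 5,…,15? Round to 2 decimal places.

33.00

Sum of periods 5–15: 37 + 44 + 39 + 45 + 18 + 27 + 45 + 8 + 36 + 20 + 44 = 363
Divide by 11: 363 / 11 = 33.00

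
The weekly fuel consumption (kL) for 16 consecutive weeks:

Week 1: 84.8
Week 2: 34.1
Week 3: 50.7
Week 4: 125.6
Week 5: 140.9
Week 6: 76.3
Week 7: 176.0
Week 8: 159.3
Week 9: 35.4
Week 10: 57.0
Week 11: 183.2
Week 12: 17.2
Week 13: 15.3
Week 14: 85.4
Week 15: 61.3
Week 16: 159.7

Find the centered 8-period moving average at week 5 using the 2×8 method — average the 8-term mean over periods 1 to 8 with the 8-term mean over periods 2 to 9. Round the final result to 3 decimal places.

Sum over 1–8: 84.8 + 34.1 + 50.7 + 125.6 + 140.9 + 76.3 + 176.0 + 159.3 = 847.7
Sum over 2–9: 34.1 + 50.7 + 125.6 + 140.9 + 76.3 + 176.0 + 159.3 + 35.4 = 798.3
CMA at t=5 = (847.7 + 798.3) / (2·8) = 1646.0 / 16 = 102.875

102.875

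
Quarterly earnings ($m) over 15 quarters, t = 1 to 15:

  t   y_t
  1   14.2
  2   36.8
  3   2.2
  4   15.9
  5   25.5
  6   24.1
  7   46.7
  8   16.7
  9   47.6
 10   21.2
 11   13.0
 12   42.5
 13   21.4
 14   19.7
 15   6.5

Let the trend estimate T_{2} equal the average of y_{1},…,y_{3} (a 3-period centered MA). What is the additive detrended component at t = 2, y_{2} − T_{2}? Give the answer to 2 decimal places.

19.07

Trend T_2 = (14.2 + 36.8 + 2.2) / 3 = 53.2/3 = 17.7333
Detrended value: 36.8 − 17.7333 = 19.07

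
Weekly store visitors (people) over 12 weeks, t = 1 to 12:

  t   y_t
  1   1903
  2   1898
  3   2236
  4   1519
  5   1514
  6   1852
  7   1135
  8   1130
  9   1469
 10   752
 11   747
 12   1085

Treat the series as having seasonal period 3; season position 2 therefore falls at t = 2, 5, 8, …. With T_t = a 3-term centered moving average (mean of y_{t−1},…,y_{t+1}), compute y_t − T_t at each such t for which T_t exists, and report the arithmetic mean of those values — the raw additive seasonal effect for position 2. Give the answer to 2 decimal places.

Season position 2 occurs at t = 2, 5, 8, 11 (where T_t is defined).
t=2: T_2 = 2012.3333; y_2 − T_2 = 1898 − 2012.3333 = -114.3333
t=5: T_5 = 1628.3333; y_5 − T_5 = 1514 − 1628.3333 = -114.3333
t=8: T_8 = 1244.6667; y_8 − T_8 = 1130 − 1244.6667 = -114.6667
t=11: T_11 = 861.3333; y_11 − T_11 = 747 − 861.3333 = -114.3333
Mean deviation: (-114.3333 + -114.3333 + -114.6667 + -114.3333) / 4 = -114.42

-114.42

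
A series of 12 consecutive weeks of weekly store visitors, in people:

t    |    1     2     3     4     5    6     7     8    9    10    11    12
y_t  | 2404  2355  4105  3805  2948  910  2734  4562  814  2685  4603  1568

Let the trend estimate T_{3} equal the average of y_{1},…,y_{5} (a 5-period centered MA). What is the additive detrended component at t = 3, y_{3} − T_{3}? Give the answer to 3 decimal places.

981.600

Trend T_3 = (2404 + 2355 + 4105 + 3805 + 2948) / 5 = 15617/5 = 3123.40000
Detrended value: 4105 − 3123.40000 = 981.600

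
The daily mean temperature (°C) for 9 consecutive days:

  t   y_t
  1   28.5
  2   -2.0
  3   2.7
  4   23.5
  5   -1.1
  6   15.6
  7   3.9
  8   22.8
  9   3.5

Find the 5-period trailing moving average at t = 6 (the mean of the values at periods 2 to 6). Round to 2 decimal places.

Sum of periods 2–6: (-2.0) + 2.7 + 23.5 + (-1.1) + 15.6 = 38.7
Divide by 5: 38.7 / 5 = 7.74

7.74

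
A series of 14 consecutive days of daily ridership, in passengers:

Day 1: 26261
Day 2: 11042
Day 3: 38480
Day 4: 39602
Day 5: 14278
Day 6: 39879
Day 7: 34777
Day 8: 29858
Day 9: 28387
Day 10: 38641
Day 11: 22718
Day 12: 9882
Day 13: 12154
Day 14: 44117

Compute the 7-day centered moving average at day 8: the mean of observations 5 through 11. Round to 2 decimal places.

Sum of periods 5–11: 14278 + 39879 + 34777 + 29858 + 28387 + 38641 + 22718 = 208538
Divide by 7: 208538 / 7 = 29791.14

29791.14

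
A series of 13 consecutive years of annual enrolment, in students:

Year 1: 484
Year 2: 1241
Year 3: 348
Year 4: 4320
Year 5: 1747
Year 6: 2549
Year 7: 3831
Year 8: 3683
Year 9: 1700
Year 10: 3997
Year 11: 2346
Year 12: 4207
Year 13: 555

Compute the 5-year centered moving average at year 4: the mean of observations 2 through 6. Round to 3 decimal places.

2041.000

Sum of periods 2–6: 1241 + 348 + 4320 + 1747 + 2549 = 10205
Divide by 5: 10205 / 5 = 2041.000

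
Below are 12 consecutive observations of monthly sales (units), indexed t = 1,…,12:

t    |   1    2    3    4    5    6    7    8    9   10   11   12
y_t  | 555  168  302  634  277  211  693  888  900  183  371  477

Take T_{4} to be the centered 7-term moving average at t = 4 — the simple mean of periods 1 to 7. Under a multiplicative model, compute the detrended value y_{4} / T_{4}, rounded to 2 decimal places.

1.56

Trend T_4 = (555 + 168 + 302 + 634 + 277 + 211 + 693) / 7 = 2840/7 = 405.7143
Ratio to trend: 634 / 405.7143 = 1.56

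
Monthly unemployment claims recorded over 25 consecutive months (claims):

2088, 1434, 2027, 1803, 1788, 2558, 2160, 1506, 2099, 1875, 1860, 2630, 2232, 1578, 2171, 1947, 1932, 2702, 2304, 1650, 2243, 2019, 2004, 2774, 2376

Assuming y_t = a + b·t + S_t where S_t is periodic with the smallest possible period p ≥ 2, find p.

First differences y_{t+1} − y_t: -654, 593, -224, -15, 770, -398, -654, 593, -224, -15, 770, -398, -654, 593, …
The difference pattern repeats every 6 terms and not for any smaller step, so p = 6.

6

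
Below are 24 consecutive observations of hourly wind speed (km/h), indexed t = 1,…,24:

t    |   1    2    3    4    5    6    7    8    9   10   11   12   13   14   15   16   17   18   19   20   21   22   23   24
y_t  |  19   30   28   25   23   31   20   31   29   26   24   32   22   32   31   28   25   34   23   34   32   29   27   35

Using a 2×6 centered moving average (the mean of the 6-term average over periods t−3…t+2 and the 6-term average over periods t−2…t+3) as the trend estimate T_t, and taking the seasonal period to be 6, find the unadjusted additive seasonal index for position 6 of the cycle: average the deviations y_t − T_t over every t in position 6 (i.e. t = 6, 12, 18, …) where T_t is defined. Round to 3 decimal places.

Season position 6 occurs at t = 6, 12, 18 (where T_t is defined).
t=6: T_6 = 26.41667; y_6 − T_6 = 31 − 26.41667 = 4.58333
t=12: T_12 = 27.66667; y_12 − T_12 = 32 − 27.66667 = 4.33333
t=18: T_18 = 29.25000; y_18 − T_18 = 34 − 29.25000 = 4.75000
Mean deviation: (4.58333 + 4.33333 + 4.75000) / 3 = 4.556

4.556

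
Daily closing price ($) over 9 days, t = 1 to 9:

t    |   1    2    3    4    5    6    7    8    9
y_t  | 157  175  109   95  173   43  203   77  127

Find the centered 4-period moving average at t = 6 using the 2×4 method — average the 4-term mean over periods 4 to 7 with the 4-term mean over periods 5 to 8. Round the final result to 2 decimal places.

126.25

Sum over 4–7: 95 + 173 + 43 + 203 = 514
Sum over 5–8: 173 + 43 + 203 + 77 = 496
CMA at t=6 = (514 + 496) / (2·4) = 1010 / 8 = 126.25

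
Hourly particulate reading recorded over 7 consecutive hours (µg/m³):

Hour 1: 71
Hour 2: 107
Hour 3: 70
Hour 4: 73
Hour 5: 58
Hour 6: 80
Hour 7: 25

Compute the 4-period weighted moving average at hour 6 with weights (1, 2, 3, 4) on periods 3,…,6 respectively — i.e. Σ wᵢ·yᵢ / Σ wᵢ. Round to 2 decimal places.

Weighted sum: 1·70 + 2·73 + 3·58 + 4·80 = 70 + 146 + 174 + 320 = 710
Weight total: 1 + 2 + 3 + 4 = 10
WMA = 710 / 10 = 71.00

71.00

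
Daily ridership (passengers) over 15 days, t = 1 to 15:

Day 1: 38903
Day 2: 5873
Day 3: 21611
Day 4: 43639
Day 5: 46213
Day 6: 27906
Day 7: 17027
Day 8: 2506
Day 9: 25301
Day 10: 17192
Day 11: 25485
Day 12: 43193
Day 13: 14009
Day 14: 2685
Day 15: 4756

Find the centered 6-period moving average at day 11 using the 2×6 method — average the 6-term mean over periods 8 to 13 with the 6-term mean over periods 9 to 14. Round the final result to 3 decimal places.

Sum over 8–13: 2506 + 25301 + 17192 + 25485 + 43193 + 14009 = 127686
Sum over 9–14: 25301 + 17192 + 25485 + 43193 + 14009 + 2685 = 127865
CMA at t=11 = (127686 + 127865) / (2·6) = 255551 / 12 = 21295.917

21295.917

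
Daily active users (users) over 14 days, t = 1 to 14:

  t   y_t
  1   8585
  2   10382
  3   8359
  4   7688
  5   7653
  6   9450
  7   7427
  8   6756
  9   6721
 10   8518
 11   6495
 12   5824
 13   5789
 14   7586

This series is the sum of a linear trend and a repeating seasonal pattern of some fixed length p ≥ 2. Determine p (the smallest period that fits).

First differences y_{t+1} − y_t: 1797, -2023, -671, -35, 1797, -2023, -671, -35, 1797, -2023, …
The difference pattern repeats every 4 terms and not for any smaller step, so p = 4.

4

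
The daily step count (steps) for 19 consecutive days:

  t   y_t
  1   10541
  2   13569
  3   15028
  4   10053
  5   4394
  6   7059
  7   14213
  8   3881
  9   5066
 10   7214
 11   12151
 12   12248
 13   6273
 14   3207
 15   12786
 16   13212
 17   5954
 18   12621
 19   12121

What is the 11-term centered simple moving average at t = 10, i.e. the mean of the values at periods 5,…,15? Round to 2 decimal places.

8044.73

Sum of periods 5–15: 4394 + 7059 + 14213 + 3881 + 5066 + 7214 + 12151 + 12248 + 6273 + 3207 + 12786 = 88492
Divide by 11: 88492 / 11 = 8044.73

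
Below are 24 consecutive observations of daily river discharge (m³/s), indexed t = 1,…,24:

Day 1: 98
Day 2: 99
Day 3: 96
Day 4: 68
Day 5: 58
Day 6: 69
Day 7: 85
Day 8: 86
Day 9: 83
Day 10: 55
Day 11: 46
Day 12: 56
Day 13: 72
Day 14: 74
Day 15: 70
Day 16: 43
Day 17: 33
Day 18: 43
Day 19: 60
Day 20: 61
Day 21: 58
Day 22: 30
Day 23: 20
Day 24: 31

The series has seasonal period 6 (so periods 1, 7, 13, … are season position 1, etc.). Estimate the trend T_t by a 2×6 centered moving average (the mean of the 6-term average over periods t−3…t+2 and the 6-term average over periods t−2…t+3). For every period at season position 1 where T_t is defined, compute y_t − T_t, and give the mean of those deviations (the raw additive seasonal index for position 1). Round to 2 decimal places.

11.17

Season position 1 occurs at t = 7, 13, 19 (where T_t is defined).
t=7: T_7 = 73.7500; y_7 − T_7 = 85 − 73.7500 = 11.2500
t=13: T_13 = 61.1667; y_13 − T_13 = 72 − 61.1667 = 10.8333
t=19: T_19 = 48.5833; y_19 − T_19 = 60 − 48.5833 = 11.4167
Mean deviation: (11.2500 + 10.8333 + 11.4167) / 3 = 11.17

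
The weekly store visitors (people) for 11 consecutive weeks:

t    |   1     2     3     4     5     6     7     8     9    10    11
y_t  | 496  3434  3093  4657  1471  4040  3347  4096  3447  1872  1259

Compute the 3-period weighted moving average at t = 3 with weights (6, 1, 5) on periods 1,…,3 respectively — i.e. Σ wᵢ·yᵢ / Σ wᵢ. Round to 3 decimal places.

Weighted sum: 6·496 + 1·3434 + 5·3093 = 2976 + 3434 + 15465 = 21875
Weight total: 6 + 1 + 5 = 12
WMA = 21875 / 12 = 1822.917

1822.917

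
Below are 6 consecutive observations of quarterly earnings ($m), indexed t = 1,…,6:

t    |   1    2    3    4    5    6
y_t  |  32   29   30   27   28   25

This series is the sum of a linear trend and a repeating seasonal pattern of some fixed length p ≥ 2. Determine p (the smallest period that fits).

First differences y_{t+1} − y_t: -3, 1, -3, 1, -3, …
The difference pattern repeats every 2 terms and not for any smaller step, so p = 2.

2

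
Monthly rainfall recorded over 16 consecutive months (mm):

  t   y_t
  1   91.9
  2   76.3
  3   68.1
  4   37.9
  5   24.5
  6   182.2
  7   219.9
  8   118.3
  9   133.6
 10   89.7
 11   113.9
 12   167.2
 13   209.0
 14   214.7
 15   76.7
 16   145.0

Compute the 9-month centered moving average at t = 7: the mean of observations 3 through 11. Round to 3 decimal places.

109.789

Sum of periods 3–11: 68.1 + 37.9 + 24.5 + 182.2 + 219.9 + 118.3 + 133.6 + 89.7 + 113.9 = 988.1
Divide by 9: 988.1 / 9 = 109.789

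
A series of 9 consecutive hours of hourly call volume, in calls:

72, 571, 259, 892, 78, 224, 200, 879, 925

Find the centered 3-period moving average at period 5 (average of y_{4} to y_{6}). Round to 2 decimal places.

Sum of periods 4–6: 892 + 78 + 224 = 1194
Divide by 3: 1194 / 3 = 398.00

398.00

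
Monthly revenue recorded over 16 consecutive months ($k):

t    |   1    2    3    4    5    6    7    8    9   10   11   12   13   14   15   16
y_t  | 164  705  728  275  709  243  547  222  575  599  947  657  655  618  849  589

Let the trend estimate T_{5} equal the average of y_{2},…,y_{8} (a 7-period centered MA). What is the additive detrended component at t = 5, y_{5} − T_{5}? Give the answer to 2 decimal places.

Trend T_5 = (705 + 728 + 275 + 709 + 243 + 547 + 222) / 7 = 3429/7 = 489.8571
Detrended value: 709 − 489.8571 = 219.14

219.14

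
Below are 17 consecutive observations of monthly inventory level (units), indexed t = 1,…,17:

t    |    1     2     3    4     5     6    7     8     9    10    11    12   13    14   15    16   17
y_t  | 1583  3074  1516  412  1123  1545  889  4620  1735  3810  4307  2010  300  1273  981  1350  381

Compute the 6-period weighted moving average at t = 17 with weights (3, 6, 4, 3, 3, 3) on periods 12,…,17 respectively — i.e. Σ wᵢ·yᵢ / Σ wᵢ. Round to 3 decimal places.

957.182

Weighted sum: 3·2010 + 6·300 + 4·1273 + 3·981 + 3·1350 + 3·381 = 6030 + 1800 + 5092 + 2943 + 4050 + 1143 = 21058
Weight total: 3 + 6 + 4 + 3 + 3 + 3 = 22
WMA = 21058 / 22 = 957.182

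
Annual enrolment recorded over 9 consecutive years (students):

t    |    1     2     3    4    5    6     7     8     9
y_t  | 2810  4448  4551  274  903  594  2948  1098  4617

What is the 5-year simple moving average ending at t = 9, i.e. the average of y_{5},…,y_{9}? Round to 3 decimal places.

2032.000

Sum of periods 5–9: 903 + 594 + 2948 + 1098 + 4617 = 10160
Divide by 5: 10160 / 5 = 2032.000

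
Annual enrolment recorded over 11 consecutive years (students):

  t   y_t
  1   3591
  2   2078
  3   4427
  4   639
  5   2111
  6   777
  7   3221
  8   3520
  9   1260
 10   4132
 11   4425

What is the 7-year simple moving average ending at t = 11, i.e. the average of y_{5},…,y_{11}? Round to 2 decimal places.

Sum of periods 5–11: 2111 + 777 + 3221 + 3520 + 1260 + 4132 + 4425 = 19446
Divide by 7: 19446 / 7 = 2778.00

2778.00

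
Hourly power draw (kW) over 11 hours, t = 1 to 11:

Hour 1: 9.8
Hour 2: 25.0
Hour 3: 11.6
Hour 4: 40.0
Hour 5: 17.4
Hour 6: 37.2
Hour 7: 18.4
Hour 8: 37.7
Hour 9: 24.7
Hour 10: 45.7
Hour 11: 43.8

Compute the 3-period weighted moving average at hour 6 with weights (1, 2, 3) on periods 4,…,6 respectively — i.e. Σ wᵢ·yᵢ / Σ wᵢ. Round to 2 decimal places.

31.07

Weighted sum: 1·40.0 + 2·17.4 + 3·37.2 = 40.0 + 34.8 + 111.6 = 186.4
Weight total: 1 + 2 + 3 = 6
WMA = 186.4 / 6 = 31.07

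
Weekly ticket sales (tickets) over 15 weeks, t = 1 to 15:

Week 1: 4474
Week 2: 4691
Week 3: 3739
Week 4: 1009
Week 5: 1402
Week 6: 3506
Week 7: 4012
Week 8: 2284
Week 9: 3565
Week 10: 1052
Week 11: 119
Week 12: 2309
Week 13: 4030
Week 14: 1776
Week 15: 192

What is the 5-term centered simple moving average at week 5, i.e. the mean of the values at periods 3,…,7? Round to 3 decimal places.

2733.600

Sum of periods 3–7: 3739 + 1009 + 1402 + 3506 + 4012 = 13668
Divide by 5: 13668 / 5 = 2733.600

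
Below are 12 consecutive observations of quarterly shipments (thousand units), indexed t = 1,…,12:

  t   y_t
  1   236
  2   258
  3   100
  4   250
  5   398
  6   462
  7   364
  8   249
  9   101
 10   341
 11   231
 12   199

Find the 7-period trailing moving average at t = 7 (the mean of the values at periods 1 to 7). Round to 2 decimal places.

Sum of periods 1–7: 236 + 258 + 100 + 250 + 398 + 462 + 364 = 2068
Divide by 7: 2068 / 7 = 295.43

295.43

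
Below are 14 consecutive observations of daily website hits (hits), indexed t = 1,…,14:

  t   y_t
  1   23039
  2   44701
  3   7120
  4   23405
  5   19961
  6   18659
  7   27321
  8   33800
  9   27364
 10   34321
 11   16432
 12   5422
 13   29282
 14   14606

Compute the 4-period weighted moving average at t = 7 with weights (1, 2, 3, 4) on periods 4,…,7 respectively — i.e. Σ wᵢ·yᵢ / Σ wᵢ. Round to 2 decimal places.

22858.80

Weighted sum: 1·23405 + 2·19961 + 3·18659 + 4·27321 = 23405 + 39922 + 55977 + 109284 = 228588
Weight total: 1 + 2 + 3 + 4 = 10
WMA = 228588 / 10 = 22858.80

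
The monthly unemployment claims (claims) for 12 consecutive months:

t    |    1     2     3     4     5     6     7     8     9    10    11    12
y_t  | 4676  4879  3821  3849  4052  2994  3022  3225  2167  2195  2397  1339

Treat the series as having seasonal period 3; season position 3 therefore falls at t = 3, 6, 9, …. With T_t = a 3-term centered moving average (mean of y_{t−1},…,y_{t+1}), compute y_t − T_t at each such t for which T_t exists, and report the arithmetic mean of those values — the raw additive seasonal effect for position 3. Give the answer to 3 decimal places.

-362.000

Season position 3 occurs at t = 3, 6, 9 (where T_t is defined).
t=3: T_3 = 4183.00000; y_3 − T_3 = 3821 − 4183.00000 = -362.00000
t=6: T_6 = 3356.00000; y_6 − T_6 = 2994 − 3356.00000 = -362.00000
t=9: T_9 = 2529.00000; y_9 − T_9 = 2167 − 2529.00000 = -362.00000
Mean deviation: (-362.00000 + -362.00000 + -362.00000) / 3 = -362.000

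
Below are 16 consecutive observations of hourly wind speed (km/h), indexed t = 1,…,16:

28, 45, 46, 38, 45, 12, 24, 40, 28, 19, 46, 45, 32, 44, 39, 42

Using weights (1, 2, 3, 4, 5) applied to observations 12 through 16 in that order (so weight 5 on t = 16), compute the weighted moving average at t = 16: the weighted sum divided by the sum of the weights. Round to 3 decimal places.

40.467

Weighted sum: 1·45 + 2·32 + 3·44 + 4·39 + 5·42 = 45 + 64 + 132 + 156 + 210 = 607
Weight total: 1 + 2 + 3 + 4 + 5 = 15
WMA = 607 / 15 = 40.467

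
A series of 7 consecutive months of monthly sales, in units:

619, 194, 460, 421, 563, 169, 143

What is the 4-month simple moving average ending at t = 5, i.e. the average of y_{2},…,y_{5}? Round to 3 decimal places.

409.500

Sum of periods 2–5: 194 + 460 + 421 + 563 = 1638
Divide by 4: 1638 / 4 = 409.500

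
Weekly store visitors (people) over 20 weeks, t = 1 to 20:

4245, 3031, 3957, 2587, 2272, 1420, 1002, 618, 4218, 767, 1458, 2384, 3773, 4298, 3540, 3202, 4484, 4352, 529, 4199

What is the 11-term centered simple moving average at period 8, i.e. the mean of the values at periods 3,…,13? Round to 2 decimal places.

2223.27

Sum of periods 3–13: 3957 + 2587 + 2272 + 1420 + 1002 + 618 + 4218 + 767 + 1458 + 2384 + 3773 = 24456
Divide by 11: 24456 / 11 = 2223.27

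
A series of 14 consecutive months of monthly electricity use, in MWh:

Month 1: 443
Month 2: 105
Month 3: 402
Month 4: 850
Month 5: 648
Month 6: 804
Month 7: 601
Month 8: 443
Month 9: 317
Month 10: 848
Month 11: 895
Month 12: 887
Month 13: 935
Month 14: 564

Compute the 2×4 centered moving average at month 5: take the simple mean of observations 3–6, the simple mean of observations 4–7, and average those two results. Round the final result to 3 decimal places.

Sum over 3–6: 402 + 850 + 648 + 804 = 2704
Sum over 4–7: 850 + 648 + 804 + 601 = 2903
CMA at t=5 = (2704 + 2903) / (2·4) = 5607 / 8 = 700.875

700.875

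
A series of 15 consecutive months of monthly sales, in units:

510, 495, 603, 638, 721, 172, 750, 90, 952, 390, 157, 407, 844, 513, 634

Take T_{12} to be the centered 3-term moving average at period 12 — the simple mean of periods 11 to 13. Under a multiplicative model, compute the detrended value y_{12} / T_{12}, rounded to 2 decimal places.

Trend T_12 = (157 + 407 + 844) / 3 = 1408/3 = 469.3333
Ratio to trend: 407 / 469.3333 = 0.87

0.87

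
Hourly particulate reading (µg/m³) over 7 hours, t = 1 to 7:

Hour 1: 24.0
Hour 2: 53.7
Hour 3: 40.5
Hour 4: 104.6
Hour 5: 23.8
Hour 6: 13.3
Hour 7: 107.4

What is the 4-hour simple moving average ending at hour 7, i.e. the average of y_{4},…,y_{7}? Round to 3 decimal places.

62.275

Sum of periods 4–7: 104.6 + 23.8 + 13.3 + 107.4 = 249.1
Divide by 4: 249.1 / 4 = 62.275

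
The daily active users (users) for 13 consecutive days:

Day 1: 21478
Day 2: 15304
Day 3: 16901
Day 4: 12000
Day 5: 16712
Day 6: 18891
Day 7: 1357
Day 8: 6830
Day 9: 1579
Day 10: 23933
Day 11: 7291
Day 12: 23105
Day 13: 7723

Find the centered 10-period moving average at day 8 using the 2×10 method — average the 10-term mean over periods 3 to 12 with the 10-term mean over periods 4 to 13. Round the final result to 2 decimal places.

Sum over 3–12: 16901 + 12000 + 16712 + 18891 + 1357 + 6830 + 1579 + 23933 + 7291 + 23105 = 128599
Sum over 4–13: 12000 + 16712 + 18891 + 1357 + 6830 + 1579 + 23933 + 7291 + 23105 + 7723 = 119421
CMA at t=8 = (128599 + 119421) / (2·10) = 248020 / 20 = 12401.00

12401.00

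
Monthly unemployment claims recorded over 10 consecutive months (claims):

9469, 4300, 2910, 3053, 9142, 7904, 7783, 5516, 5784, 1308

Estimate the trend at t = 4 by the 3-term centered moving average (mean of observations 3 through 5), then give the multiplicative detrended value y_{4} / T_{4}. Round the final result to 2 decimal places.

0.61

Trend T_4 = (2910 + 3053 + 9142) / 3 = 15105/3 = 5035.0000
Ratio to trend: 3053 / 5035.0000 = 0.61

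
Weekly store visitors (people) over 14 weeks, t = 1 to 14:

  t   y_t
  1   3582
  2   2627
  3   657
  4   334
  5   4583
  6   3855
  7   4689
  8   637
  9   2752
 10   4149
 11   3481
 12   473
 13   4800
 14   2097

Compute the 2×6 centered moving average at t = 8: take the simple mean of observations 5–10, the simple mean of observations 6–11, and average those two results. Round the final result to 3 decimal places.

3352.333

Sum over 5–10: 4583 + 3855 + 4689 + 637 + 2752 + 4149 = 20665
Sum over 6–11: 3855 + 4689 + 637 + 2752 + 4149 + 3481 = 19563
CMA at t=8 = (20665 + 19563) / (2·6) = 40228 / 12 = 3352.333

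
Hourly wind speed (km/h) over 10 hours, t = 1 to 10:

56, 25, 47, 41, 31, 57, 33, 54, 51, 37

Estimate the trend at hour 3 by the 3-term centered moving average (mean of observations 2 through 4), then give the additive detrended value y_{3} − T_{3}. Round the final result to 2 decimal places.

9.33

Trend T_3 = (25 + 47 + 41) / 3 = 113/3 = 37.6667
Detrended value: 47 − 37.6667 = 9.33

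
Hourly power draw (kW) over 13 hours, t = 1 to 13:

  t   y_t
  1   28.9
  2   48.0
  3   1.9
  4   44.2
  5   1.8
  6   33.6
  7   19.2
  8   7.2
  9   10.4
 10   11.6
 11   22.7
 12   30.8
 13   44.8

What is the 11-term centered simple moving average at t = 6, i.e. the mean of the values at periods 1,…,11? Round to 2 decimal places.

Sum of periods 1–11: 28.9 + 48.0 + 1.9 + 44.2 + 1.8 + 33.6 + 19.2 + 7.2 + 10.4 + 11.6 + 22.7 = 229.5
Divide by 11: 229.5 / 11 = 20.86

20.86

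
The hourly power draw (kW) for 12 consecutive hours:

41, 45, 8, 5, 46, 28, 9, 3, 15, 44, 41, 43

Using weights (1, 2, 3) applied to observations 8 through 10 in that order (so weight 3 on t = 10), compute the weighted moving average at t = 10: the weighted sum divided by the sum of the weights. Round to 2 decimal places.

27.50

Weighted sum: 1·3 + 2·15 + 3·44 = 3 + 30 + 132 = 165
Weight total: 1 + 2 + 3 = 6
WMA = 165 / 6 = 27.50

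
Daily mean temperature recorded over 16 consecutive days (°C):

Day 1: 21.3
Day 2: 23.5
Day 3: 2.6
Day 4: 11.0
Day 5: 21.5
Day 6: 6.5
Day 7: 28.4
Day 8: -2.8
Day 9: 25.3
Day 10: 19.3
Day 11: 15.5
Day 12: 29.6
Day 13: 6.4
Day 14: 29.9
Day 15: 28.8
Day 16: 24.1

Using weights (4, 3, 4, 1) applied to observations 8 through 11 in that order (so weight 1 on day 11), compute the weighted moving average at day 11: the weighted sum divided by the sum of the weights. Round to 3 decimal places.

13.117

Weighted sum: 4·-2.8 + 3·25.3 + 4·19.3 + 1·15.5 = -11.2 + 75.9 + 77.2 + 15.5 = 157.4
Weight total: 4 + 3 + 4 + 1 = 12
WMA = 157.4 / 12 = 13.117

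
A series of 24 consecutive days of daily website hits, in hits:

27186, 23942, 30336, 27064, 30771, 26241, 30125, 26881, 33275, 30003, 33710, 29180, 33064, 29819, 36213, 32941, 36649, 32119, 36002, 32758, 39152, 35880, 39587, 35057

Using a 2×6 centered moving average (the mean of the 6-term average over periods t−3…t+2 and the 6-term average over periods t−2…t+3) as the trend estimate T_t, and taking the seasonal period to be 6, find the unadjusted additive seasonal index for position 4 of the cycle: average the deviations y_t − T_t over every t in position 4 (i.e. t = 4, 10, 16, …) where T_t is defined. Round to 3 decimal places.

-771.056

Season position 4 occurs at t = 4, 10, 16 (where T_t is defined).
t=4: T_4 = 27834.91667; y_4 − T_4 = 27064 − 27834.91667 = -770.91667
t=10: T_10 = 30773.91667; y_10 − T_10 = 30003 − 30773.91667 = -770.91667
t=16: T_16 = 33712.33333; y_16 − T_16 = 32941 − 33712.33333 = -771.33333
Mean deviation: (-770.91667 + -770.91667 + -771.33333) / 3 = -771.056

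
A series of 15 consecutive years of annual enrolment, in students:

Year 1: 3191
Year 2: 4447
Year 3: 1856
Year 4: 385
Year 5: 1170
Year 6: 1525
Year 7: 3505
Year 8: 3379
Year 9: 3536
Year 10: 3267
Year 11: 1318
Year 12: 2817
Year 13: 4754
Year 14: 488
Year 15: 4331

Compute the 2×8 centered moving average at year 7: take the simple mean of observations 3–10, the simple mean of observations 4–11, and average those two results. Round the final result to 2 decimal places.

2294.25

Sum over 3–10: 1856 + 385 + 1170 + 1525 + 3505 + 3379 + 3536 + 3267 = 18623
Sum over 4–11: 385 + 1170 + 1525 + 3505 + 3379 + 3536 + 3267 + 1318 = 18085
CMA at t=7 = (18623 + 18085) / (2·8) = 36708 / 16 = 2294.25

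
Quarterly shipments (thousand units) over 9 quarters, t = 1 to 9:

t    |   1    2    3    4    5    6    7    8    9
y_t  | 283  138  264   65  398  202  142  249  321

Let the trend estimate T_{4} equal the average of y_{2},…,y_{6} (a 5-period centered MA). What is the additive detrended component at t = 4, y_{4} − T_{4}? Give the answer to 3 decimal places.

Trend T_4 = (138 + 264 + 65 + 398 + 202) / 5 = 1067/5 = 213.40000
Detrended value: 65 − 213.40000 = -148.400

-148.400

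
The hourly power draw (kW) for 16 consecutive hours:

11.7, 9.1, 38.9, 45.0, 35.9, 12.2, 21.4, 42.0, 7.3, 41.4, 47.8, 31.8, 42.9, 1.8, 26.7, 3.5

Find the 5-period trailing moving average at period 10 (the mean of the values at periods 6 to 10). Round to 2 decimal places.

24.86

Sum of periods 6–10: 12.2 + 21.4 + 42.0 + 7.3 + 41.4 = 124.3
Divide by 5: 124.3 / 5 = 24.86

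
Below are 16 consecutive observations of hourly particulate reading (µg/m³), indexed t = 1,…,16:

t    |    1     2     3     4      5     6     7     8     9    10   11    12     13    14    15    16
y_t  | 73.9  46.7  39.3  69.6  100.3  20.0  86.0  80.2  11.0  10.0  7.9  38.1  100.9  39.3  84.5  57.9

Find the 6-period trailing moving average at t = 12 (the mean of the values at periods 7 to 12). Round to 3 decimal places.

Sum of periods 7–12: 86.0 + 80.2 + 11.0 + 10.0 + 7.9 + 38.1 = 233.2
Divide by 6: 233.2 / 6 = 38.867

38.867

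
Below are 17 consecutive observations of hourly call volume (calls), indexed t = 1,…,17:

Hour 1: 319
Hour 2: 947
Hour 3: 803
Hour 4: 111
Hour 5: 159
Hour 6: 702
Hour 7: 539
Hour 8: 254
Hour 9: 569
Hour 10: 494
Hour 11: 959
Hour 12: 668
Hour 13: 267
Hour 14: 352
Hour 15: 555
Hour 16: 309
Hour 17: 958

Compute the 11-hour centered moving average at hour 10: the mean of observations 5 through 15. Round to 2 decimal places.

501.64

Sum of periods 5–15: 159 + 702 + 539 + 254 + 569 + 494 + 959 + 668 + 267 + 352 + 555 = 5518
Divide by 11: 5518 / 11 = 501.64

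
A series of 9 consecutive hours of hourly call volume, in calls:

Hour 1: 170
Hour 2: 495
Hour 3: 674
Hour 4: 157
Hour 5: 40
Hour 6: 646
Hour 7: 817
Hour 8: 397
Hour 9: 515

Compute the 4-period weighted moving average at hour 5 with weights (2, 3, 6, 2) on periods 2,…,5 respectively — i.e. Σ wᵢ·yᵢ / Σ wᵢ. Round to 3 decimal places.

Weighted sum: 2·495 + 3·674 + 6·157 + 2·40 = 990 + 2022 + 942 + 80 = 4034
Weight total: 2 + 3 + 6 + 2 = 13
WMA = 4034 / 13 = 310.308

310.308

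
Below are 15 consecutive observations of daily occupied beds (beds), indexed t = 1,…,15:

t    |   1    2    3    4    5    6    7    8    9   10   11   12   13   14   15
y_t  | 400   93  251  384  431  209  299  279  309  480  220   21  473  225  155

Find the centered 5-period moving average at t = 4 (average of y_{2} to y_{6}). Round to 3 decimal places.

273.600

Sum of periods 2–6: 93 + 251 + 384 + 431 + 209 = 1368
Divide by 5: 1368 / 5 = 273.600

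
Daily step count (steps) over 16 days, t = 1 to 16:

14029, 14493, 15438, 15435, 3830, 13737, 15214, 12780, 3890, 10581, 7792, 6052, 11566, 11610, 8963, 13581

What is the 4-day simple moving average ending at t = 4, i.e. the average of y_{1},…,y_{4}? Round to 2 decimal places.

Sum of periods 1–4: 14029 + 14493 + 15438 + 15435 = 59395
Divide by 4: 59395 / 4 = 14848.75

14848.75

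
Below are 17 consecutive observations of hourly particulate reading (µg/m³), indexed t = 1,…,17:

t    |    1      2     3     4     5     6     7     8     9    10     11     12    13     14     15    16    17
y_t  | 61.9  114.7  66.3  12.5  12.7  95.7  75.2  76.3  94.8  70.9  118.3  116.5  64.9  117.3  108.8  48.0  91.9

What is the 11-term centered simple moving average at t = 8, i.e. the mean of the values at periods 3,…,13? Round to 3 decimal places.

Sum of periods 3–13: 66.3 + 12.5 + 12.7 + 95.7 + 75.2 + 76.3 + 94.8 + 70.9 + 118.3 + 116.5 + 64.9 = 804.1
Divide by 11: 804.1 / 11 = 73.100

73.100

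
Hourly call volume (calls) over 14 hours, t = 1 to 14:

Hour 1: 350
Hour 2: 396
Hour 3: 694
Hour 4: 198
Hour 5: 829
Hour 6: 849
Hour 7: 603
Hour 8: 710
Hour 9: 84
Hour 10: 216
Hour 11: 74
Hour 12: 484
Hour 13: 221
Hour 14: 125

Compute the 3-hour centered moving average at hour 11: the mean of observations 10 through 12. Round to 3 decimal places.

Sum of periods 10–12: 216 + 74 + 484 = 774
Divide by 3: 774 / 3 = 258.000

258.000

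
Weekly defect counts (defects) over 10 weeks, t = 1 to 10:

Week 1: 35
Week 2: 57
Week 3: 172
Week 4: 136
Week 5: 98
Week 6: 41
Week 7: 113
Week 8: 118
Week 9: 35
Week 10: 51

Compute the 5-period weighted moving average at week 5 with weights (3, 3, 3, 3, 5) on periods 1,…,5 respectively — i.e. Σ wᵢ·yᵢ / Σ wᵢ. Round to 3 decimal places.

99.412

Weighted sum: 3·35 + 3·57 + 3·172 + 3·136 + 5·98 = 105 + 171 + 516 + 408 + 490 = 1690
Weight total: 3 + 3 + 3 + 3 + 5 = 17
WMA = 1690 / 17 = 99.412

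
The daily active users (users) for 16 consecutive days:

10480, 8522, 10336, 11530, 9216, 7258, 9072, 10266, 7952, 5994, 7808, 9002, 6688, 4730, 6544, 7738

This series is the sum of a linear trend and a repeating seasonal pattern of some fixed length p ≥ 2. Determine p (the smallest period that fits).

First differences y_{t+1} − y_t: -1958, 1814, 1194, -2314, -1958, 1814, 1194, -2314, -1958, 1814, …
The difference pattern repeats every 4 terms and not for any smaller step, so p = 4.

4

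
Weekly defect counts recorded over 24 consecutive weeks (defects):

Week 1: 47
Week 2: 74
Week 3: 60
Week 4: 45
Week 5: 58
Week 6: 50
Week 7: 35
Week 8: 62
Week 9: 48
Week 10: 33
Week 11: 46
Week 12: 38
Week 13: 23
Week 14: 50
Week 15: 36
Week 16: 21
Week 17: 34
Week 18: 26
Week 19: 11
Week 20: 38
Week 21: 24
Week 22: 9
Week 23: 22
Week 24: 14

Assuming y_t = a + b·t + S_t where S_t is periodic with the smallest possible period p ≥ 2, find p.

First differences y_{t+1} − y_t: 27, -14, -15, 13, -8, -15, 27, -14, -15, 13, -8, -15, 27, -14, …
The difference pattern repeats every 6 terms and not for any smaller step, so p = 6.

6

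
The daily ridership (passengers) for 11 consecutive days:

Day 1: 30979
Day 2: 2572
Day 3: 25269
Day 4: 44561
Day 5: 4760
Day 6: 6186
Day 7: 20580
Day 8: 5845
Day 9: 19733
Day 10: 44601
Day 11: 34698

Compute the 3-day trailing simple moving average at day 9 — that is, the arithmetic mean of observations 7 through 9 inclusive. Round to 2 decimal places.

Sum of periods 7–9: 20580 + 5845 + 19733 = 46158
Divide by 3: 46158 / 3 = 15386.00

15386.00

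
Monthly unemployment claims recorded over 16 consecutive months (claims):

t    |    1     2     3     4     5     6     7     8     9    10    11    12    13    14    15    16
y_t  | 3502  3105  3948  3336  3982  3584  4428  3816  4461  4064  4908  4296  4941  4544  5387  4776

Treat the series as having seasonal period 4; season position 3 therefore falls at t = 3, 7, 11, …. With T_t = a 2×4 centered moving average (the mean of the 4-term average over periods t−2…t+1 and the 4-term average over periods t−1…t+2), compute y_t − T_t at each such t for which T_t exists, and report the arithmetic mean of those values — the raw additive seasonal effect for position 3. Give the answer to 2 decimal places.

415.54

Season position 3 occurs at t = 3, 7, 11 (where T_t is defined).
t=3: T_3 = 3532.7500; y_3 − T_3 = 3948 − 3532.7500 = 415.2500
t=7: T_7 = 4012.3750; y_7 − T_7 = 4428 − 4012.3750 = 415.6250
t=11: T_11 = 4492.2500; y_11 − T_11 = 4908 − 4492.2500 = 415.7500
Mean deviation: (415.2500 + 415.6250 + 415.7500) / 3 = 415.54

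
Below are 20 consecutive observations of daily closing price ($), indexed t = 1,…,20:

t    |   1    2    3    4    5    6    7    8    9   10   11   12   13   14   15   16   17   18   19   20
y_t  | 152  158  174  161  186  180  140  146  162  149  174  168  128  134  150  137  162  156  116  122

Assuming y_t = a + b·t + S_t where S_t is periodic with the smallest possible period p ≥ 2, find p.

First differences y_{t+1} − y_t: 6, 16, -13, 25, -6, -40, 6, 16, -13, 25, -6, -40, 6, 16, …
The difference pattern repeats every 6 terms and not for any smaller step, so p = 6.

6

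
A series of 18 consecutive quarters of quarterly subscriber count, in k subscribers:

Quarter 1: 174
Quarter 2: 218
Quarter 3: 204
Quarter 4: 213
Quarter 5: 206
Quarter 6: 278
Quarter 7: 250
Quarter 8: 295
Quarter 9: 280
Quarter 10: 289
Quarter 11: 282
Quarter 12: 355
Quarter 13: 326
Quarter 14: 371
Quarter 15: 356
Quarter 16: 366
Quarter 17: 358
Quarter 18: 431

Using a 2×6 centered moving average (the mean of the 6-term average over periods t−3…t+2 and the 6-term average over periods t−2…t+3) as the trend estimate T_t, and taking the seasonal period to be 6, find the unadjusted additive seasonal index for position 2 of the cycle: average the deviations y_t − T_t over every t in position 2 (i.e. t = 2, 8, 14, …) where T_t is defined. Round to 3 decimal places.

Season position 2 occurs at t = 8, 14 (where T_t is defined).
t=8: T_8 = 272.66667; y_8 − T_8 = 295 − 272.66667 = 22.33333
t=14: T_14 = 349.00000; y_14 − T_14 = 371 − 349.00000 = 22.00000
Mean deviation: (22.33333 + 22.00000) / 2 = 22.167

22.167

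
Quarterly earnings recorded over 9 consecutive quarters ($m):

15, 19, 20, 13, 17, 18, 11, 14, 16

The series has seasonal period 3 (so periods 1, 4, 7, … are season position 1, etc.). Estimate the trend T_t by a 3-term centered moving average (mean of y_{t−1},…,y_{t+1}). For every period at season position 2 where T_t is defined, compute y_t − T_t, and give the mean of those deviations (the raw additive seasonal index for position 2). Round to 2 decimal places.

0.78

Season position 2 occurs at t = 2, 5, 8 (where T_t is defined).
t=2: T_2 = 18.0000; y_2 − T_2 = 19 − 18.0000 = 1.0000
t=5: T_5 = 16.0000; y_5 − T_5 = 17 − 16.0000 = 1.0000
t=8: T_8 = 13.6667; y_8 − T_8 = 14 − 13.6667 = 0.3333
Mean deviation: (1.0000 + 1.0000 + 0.3333) / 3 = 0.78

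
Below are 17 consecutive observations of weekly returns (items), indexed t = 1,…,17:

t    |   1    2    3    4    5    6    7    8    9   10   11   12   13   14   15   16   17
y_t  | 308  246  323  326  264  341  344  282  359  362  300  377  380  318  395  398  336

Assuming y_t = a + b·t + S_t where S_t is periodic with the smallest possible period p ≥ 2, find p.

3

First differences y_{t+1} − y_t: -62, 77, 3, -62, 77, 3, -62, 77, …
The difference pattern repeats every 3 terms and not for any smaller step, so p = 3.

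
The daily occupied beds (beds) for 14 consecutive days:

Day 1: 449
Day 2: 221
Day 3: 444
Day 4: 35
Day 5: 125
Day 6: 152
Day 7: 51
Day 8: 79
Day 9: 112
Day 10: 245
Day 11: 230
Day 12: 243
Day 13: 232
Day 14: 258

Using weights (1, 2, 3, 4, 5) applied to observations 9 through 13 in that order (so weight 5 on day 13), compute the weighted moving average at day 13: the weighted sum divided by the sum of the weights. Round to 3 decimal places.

Weighted sum: 1·112 + 2·245 + 3·230 + 4·243 + 5·232 = 112 + 490 + 690 + 972 + 1160 = 3424
Weight total: 1 + 2 + 3 + 4 + 5 = 15
WMA = 3424 / 15 = 228.267

228.267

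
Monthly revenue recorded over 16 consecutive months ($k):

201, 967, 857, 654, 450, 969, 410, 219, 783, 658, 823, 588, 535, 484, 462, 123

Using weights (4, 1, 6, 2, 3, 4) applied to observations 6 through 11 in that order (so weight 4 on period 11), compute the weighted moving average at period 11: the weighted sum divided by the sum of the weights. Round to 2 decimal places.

Weighted sum: 4·969 + 1·410 + 6·219 + 2·783 + 3·658 + 4·823 = 3876 + 410 + 1314 + 1566 + 1974 + 3292 = 12432
Weight total: 4 + 1 + 6 + 2 + 3 + 4 = 20
WMA = 12432 / 20 = 621.60

621.60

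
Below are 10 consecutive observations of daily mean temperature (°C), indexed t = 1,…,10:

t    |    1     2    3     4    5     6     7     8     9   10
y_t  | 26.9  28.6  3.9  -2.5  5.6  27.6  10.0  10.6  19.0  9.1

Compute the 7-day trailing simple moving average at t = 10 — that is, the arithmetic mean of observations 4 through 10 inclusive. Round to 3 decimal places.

11.343

Sum of periods 4–10: (-2.5) + 5.6 + 27.6 + 10.0 + 10.6 + 19.0 + 9.1 = 79.4
Divide by 7: 79.4 / 7 = 11.343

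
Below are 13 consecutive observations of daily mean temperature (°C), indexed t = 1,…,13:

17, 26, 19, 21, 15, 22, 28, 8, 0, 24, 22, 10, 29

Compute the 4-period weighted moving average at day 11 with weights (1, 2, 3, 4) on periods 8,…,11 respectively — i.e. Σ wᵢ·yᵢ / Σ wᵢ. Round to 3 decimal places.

Weighted sum: 1·8 + 2·0 + 3·24 + 4·22 = 8 + 0 + 72 + 88 = 168
Weight total: 1 + 2 + 3 + 4 = 10
WMA = 168 / 10 = 16.800

16.800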